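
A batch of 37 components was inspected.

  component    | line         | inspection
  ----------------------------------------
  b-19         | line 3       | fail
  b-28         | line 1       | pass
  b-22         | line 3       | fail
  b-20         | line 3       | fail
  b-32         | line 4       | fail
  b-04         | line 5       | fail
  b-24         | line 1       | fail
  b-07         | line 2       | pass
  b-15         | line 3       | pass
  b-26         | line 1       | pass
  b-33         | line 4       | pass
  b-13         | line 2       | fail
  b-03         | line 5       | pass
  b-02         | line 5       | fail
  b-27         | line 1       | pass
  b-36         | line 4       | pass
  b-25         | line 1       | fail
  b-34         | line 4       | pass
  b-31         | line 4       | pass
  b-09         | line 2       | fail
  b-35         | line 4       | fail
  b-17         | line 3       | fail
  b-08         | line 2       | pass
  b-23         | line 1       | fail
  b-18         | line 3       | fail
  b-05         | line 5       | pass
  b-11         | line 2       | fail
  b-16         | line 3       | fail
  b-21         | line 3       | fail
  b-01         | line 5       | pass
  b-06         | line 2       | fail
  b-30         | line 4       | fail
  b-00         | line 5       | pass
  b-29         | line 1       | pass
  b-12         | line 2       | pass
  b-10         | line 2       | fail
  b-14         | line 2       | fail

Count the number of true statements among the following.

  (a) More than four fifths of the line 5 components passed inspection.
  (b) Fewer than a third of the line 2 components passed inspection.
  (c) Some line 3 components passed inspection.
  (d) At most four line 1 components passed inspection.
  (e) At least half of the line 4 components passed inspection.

(a) line 5: |A| = 6, |A ∩ B| = 4; needs |A ∩ B| / |A| > 4/5 — false.
(b) line 2: |A| = 9, |A ∩ B| = 3; needs |A ∩ B| / |A| < 1/3 — false.
(c) line 3: |A| = 8, |A ∩ B| = 1; needs A ∩ B ≠ ∅ (|A ∩ B| ≥ 1) — true.
(d) line 1: |A| = 7, |A ∩ B| = 4; needs |A ∩ B| ≤ 4 — true.
(e) line 4: |A| = 7, |A ∩ B| = 4; needs |A ∩ B| ≥ |A ∖ B| — true.

3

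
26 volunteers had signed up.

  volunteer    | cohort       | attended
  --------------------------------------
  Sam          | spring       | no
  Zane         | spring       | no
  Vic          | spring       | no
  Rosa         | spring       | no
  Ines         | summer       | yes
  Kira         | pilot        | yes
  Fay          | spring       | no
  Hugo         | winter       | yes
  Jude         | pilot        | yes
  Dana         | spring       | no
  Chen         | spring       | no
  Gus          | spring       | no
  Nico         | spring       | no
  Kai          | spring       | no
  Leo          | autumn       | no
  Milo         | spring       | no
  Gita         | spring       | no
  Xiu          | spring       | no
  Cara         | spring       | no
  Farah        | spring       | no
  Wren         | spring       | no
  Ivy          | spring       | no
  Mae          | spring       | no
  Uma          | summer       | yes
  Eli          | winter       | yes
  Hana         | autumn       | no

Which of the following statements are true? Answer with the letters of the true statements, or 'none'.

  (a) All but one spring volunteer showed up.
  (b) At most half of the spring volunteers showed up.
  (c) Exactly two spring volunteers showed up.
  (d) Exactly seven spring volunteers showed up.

(b)

|A| = 18, |A ∩ B| = 0, |A ∖ B| = 18.
(a) |A ∖ B| = 1: fails.
(b) |A ∩ B| ≤ |A ∖ B|: holds.
(c) |A ∩ B| = 2: fails.
(d) |A ∩ B| = 7: fails.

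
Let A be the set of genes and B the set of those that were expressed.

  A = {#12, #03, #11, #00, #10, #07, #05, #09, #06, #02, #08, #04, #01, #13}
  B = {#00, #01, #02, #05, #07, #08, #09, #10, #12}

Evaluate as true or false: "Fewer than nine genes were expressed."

Truth condition: |A ∩ B| < 9.
A (the restrictor) = {#12, #03, #11, #00, #10, #07, #05, #09, #06, #02, #08, #04, #01, #13}, |A| = 14.
A ∩ B = {#12, #00, #10, #07, #05, #09, #02, #08, #01}, so |A ∩ B| = 9.
|A ∩ B| = 9, so the statement is false.

False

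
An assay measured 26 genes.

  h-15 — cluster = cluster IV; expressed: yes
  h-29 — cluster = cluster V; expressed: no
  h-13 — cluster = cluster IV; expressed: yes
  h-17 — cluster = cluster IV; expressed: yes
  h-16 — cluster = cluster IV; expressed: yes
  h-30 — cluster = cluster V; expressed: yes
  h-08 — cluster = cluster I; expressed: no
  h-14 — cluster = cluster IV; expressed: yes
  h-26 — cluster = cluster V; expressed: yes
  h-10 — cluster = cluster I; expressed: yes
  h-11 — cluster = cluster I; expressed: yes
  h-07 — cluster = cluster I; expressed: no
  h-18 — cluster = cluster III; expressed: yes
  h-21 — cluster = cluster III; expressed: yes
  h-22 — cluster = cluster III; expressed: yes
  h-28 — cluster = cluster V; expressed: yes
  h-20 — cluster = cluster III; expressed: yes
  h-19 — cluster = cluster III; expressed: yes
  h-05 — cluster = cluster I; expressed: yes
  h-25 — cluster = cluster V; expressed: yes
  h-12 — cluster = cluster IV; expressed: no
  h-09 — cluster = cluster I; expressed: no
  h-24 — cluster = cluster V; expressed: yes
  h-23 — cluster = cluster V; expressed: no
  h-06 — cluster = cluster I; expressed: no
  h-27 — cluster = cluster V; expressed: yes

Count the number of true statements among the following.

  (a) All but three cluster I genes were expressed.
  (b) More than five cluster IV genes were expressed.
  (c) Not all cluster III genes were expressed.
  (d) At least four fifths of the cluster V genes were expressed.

0

(a) cluster I: |A| = 7, |A ∩ B| = 3; needs |A ∖ B| = 3 — false.
(b) cluster IV: |A| = 6, |A ∩ B| = 5; needs |A ∩ B| > 5 — false.
(c) cluster III: |A| = 5, |A ∩ B| = 5; needs A ⊄ B (|A ∖ B| ≥ 1) — false.
(d) cluster V: |A| = 8, |A ∩ B| = 6; needs |A ∩ B| / |A| ≥ 4/5 — false.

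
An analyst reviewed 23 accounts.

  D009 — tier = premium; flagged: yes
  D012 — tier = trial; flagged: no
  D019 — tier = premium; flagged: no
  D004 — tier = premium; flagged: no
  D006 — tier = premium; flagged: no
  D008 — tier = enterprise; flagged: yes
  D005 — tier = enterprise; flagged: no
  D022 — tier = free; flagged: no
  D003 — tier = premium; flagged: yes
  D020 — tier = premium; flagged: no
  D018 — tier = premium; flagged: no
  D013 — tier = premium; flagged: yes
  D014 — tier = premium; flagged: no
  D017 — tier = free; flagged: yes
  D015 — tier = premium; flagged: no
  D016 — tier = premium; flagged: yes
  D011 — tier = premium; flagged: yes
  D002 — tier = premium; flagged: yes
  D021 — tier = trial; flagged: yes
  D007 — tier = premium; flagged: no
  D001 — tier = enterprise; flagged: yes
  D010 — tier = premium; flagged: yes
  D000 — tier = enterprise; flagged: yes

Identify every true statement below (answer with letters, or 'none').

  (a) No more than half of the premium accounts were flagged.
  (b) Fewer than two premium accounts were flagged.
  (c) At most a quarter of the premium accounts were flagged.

|A| = 15, |A ∩ B| = 7, |A ∖ B| = 8.
(a) |A ∩ B| ≤ |A ∖ B|: holds.
(b) |A ∩ B| < 2: fails.
(c) |A ∩ B| / |A| ≤ 1/4: fails.

(a)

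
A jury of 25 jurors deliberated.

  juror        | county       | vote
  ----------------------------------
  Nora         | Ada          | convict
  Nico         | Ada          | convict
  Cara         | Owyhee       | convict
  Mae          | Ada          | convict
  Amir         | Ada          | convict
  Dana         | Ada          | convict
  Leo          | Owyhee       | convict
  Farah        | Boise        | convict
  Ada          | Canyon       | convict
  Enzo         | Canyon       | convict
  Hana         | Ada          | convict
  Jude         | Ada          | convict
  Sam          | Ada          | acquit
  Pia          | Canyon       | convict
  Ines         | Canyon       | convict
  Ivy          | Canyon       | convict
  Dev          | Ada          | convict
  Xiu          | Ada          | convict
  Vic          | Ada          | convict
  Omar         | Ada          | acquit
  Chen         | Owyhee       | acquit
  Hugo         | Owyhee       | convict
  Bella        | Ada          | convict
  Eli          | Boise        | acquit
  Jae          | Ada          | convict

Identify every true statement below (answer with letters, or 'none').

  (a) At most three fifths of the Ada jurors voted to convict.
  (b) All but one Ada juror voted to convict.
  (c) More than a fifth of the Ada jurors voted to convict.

(c)

|A| = 14, |A ∩ B| = 12, |A ∖ B| = 2.
(a) |A ∩ B| / |A| ≤ 3/5: fails.
(b) |A ∖ B| = 1: fails.
(c) |A ∩ B| / |A| > 1/5: holds.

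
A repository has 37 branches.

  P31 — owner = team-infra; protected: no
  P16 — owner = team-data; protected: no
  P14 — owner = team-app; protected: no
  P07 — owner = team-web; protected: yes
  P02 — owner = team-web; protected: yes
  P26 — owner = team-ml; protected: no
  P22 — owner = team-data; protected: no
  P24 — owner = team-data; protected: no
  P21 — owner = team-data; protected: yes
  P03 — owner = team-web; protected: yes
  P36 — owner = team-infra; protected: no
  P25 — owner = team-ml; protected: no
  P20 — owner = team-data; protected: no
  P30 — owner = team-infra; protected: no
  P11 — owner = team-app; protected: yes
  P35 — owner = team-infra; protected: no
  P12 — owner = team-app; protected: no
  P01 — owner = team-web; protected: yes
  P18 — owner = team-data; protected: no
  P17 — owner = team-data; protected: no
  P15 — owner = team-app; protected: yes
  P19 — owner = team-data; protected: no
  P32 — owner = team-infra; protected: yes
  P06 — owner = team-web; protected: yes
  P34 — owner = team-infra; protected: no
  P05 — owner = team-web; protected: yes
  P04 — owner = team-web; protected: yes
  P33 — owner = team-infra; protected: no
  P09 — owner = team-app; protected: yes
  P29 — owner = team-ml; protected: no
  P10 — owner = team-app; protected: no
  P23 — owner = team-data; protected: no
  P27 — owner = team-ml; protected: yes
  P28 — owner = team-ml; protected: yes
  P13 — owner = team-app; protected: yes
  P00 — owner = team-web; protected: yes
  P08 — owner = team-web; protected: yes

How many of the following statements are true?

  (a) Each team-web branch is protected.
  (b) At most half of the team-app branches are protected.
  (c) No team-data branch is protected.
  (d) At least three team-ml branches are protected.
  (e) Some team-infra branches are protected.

(a) team-web: |A| = 9, |A ∩ B| = 9; needs A ⊆ B, i.e. every element of A is in B (|A ∖ B| = 0) — true.
(b) team-app: |A| = 7, |A ∩ B| = 4; needs |A ∩ B| ≤ |A ∖ B| — false.
(c) team-data: |A| = 9, |A ∩ B| = 1; needs A ∩ B = ∅ (|A ∩ B| = 0) — false.
(d) team-ml: |A| = 5, |A ∩ B| = 2; needs |A ∩ B| ≥ 3 — false.
(e) team-infra: |A| = 7, |A ∩ B| = 1; needs A ∩ B ≠ ∅ (|A ∩ B| ≥ 1) — true.

2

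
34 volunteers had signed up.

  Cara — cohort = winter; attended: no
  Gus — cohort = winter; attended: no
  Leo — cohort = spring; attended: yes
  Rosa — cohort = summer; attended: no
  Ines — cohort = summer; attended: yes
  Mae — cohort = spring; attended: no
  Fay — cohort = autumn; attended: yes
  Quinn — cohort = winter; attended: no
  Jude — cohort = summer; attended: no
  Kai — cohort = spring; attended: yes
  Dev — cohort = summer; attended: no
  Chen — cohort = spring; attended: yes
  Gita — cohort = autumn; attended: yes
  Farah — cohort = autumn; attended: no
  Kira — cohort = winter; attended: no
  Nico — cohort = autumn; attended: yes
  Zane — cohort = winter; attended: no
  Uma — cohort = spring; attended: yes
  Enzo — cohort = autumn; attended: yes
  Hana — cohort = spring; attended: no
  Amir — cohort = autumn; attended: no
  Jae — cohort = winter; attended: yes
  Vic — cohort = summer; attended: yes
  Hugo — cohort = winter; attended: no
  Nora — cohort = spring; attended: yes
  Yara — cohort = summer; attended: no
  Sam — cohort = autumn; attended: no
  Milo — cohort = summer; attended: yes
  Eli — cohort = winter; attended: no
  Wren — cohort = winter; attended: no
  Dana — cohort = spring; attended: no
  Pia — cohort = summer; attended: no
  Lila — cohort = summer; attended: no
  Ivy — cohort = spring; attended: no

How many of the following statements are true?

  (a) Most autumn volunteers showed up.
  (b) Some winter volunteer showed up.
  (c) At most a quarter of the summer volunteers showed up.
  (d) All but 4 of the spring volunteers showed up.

3

(a) autumn: |A| = 7, |A ∩ B| = 4; needs |A ∩ B| > |A ∖ B| — true.
(b) winter: |A| = 9, |A ∩ B| = 1; needs A ∩ B ≠ ∅ (|A ∩ B| ≥ 1) — true.
(c) summer: |A| = 9, |A ∩ B| = 3; needs |A ∩ B| / |A| ≤ 1/4 — false.
(d) spring: |A| = 9, |A ∩ B| = 5; needs |A ∖ B| = 4 — true.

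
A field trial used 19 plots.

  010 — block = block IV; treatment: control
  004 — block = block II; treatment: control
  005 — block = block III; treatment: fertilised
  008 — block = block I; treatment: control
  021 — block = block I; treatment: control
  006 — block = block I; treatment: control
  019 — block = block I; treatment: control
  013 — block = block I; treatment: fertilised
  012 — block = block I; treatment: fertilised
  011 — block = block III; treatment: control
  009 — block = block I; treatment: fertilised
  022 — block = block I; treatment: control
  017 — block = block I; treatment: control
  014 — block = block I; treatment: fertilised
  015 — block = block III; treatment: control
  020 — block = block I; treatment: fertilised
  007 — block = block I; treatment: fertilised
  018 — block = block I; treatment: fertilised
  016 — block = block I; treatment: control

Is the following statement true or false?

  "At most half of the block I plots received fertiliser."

Truth condition: |A ∩ B| ≤ |A ∖ B|.
A (the restrictor) = {008, 021, 006, 019, 013, 012, 009, 022, 017, 014, 020, 007, 018, 016}, |A| = 14.
A ∩ B = {013, 012, 009, 014, 020, 007, 018}, so |A ∩ B| = 7.
A ∖ B = {008, 021, 006, 019, 022, 017, 016}, so |A ∖ B| = 7.
7 = 7, so the statement is true.

True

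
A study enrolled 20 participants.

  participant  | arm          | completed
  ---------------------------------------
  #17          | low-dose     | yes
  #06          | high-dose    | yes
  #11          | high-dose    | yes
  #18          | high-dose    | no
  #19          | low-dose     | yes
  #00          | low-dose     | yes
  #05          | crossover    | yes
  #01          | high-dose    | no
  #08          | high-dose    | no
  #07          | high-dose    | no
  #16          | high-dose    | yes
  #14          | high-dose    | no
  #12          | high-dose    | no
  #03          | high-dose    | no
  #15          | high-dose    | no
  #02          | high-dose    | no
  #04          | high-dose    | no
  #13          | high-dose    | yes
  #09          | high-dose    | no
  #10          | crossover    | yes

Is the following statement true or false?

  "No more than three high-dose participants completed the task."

False

The determiner here denotes the relation: |A ∩ B| ≤ 3.
|A| = 15, |A ∩ B| = 4, |A ∖ B| = 11.
|A ∩ B| = 4, so the statement is false.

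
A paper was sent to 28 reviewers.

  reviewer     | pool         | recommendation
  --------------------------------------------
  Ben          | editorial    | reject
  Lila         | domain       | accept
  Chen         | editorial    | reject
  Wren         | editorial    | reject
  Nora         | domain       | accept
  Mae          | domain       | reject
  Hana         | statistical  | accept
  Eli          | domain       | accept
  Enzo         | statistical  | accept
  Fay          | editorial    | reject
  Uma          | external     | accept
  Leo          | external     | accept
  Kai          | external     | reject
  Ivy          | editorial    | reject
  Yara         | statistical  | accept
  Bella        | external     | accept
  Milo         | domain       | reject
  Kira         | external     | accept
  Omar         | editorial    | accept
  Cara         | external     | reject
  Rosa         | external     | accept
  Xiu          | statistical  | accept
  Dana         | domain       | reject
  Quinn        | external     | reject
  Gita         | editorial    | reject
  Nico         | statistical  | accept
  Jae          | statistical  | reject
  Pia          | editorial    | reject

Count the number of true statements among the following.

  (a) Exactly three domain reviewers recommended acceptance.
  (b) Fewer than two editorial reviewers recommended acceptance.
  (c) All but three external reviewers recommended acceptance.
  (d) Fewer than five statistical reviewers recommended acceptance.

(a) domain: |A| = 6, |A ∩ B| = 3; needs |A ∩ B| = 3 — true.
(b) editorial: |A| = 8, |A ∩ B| = 1; needs |A ∩ B| < 2 — true.
(c) external: |A| = 8, |A ∩ B| = 5; needs |A ∖ B| = 3 — true.
(d) statistical: |A| = 6, |A ∩ B| = 5; needs |A ∩ B| < 5 — false.

3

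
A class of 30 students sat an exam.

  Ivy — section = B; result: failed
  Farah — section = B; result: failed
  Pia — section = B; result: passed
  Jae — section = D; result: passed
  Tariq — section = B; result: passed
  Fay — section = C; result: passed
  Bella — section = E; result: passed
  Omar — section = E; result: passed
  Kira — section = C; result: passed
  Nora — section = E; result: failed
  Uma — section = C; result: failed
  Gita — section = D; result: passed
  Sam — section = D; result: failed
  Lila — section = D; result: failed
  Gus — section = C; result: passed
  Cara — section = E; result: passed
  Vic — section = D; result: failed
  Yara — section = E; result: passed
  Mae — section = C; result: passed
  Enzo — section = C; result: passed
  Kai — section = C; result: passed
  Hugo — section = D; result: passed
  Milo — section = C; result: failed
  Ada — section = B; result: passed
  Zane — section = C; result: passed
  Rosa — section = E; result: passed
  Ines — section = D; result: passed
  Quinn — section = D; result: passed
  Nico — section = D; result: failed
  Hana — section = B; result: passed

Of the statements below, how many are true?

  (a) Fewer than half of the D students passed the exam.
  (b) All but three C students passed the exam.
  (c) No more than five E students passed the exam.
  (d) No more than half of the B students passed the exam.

1

(a) D: |A| = 9, |A ∩ B| = 5; needs |A ∩ B| < |A ∖ B| — false.
(b) C: |A| = 9, |A ∩ B| = 7; needs |A ∖ B| = 3 — false.
(c) E: |A| = 6, |A ∩ B| = 5; needs |A ∩ B| ≤ 5 — true.
(d) B: |A| = 6, |A ∩ B| = 4; needs |A ∩ B| ≤ |A ∖ B| — false.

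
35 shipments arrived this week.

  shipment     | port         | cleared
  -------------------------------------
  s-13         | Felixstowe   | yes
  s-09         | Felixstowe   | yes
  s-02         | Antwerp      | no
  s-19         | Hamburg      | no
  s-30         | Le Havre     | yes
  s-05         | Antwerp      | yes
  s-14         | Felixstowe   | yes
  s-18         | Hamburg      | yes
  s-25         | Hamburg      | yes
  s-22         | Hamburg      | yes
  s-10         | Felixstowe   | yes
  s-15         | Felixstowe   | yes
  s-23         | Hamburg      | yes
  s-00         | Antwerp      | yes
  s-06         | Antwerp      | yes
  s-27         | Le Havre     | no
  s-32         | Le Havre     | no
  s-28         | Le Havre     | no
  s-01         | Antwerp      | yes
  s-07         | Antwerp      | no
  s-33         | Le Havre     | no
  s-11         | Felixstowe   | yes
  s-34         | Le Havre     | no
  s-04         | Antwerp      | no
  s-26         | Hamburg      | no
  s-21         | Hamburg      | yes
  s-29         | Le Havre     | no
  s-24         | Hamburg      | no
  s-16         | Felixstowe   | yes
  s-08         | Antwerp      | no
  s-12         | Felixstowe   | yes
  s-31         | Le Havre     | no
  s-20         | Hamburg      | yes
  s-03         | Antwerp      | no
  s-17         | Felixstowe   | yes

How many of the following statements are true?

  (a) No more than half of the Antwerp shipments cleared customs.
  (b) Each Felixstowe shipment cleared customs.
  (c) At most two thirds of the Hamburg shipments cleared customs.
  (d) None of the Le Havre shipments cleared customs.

3

(a) Antwerp: |A| = 9, |A ∩ B| = 4; needs |A ∩ B| ≤ |A ∖ B| — true.
(b) Felixstowe: |A| = 9, |A ∩ B| = 9; needs A ⊆ B, i.e. every element of A is in B (|A ∖ B| = 0) — true.
(c) Hamburg: |A| = 9, |A ∩ B| = 6; needs |A ∩ B| / |A| ≤ 2/3 — true.
(d) Le Havre: |A| = 8, |A ∩ B| = 1; needs A ∩ B = ∅ (|A ∩ B| = 0) — false.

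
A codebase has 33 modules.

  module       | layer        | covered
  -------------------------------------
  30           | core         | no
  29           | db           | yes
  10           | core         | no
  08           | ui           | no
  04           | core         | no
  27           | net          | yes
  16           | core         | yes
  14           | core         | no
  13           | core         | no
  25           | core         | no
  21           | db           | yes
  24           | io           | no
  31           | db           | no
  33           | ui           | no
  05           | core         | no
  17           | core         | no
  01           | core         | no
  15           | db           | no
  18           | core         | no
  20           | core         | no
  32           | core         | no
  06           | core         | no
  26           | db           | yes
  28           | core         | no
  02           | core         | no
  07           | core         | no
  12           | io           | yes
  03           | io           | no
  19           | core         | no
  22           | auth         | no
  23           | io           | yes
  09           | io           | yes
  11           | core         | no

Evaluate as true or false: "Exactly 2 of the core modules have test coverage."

False

The determiner here denotes the relation: |A ∩ B| = 2.
|A| = 19, |A ∩ B| = 1, |A ∖ B| = 18.
|A ∩ B| = 1, so the statement is false.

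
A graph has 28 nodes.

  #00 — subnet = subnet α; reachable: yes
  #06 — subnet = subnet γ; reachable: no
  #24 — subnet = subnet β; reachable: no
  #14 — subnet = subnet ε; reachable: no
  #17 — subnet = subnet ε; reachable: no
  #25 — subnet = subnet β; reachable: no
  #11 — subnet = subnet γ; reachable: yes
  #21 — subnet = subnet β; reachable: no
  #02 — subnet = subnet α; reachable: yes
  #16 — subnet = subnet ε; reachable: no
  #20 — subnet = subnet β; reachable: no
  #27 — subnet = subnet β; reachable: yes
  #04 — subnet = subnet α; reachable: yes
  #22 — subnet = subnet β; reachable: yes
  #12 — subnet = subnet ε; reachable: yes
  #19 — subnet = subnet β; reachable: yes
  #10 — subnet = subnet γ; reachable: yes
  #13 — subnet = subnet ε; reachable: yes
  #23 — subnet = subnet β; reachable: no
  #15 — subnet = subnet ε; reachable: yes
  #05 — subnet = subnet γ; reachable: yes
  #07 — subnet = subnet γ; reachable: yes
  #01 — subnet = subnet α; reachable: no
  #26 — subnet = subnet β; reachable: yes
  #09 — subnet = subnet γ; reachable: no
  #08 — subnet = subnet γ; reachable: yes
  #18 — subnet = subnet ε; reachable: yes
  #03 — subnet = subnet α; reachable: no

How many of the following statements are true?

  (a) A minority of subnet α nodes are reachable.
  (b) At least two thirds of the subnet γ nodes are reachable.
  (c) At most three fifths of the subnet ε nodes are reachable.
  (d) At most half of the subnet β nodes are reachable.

3

(a) subnet α: |A| = 5, |A ∩ B| = 3; needs |A ∩ B| < |A ∖ B| — false.
(b) subnet γ: |A| = 7, |A ∩ B| = 5; needs |A ∩ B| / |A| ≥ 2/3 — true.
(c) subnet ε: |A| = 7, |A ∩ B| = 4; needs |A ∩ B| / |A| ≤ 3/5 — true.
(d) subnet β: |A| = 9, |A ∩ B| = 4; needs |A ∩ B| ≤ |A ∖ B| — true.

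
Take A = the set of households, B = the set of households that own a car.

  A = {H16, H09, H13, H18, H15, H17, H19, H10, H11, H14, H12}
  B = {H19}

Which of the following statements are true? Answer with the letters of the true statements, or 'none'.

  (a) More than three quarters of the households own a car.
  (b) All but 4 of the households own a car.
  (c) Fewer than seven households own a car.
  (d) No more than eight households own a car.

|A| = 11, |A ∩ B| = 1, |A ∖ B| = 10.
(a) |A ∩ B| / |A| > 3/4: fails.
(b) |A ∖ B| = 4: fails.
(c) |A ∩ B| < 7: holds.
(d) |A ∩ B| ≤ 8: holds.

(c), (d)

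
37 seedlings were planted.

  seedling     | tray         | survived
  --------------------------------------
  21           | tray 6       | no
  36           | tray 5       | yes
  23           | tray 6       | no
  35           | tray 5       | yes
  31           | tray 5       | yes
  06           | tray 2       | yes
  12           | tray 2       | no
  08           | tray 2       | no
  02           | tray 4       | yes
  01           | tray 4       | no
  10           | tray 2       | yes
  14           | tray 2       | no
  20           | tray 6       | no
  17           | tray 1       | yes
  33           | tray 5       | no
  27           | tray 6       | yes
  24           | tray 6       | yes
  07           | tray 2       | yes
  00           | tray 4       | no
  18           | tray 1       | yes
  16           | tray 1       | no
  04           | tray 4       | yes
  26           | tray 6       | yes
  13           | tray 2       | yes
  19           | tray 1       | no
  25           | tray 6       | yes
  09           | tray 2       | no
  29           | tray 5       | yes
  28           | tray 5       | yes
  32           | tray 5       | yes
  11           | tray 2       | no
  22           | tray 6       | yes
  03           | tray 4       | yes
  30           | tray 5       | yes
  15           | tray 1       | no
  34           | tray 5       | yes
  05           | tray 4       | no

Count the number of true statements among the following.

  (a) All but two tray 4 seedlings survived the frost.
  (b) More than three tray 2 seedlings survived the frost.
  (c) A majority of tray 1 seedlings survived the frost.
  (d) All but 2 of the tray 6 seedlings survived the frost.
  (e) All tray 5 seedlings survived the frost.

1

(a) tray 4: |A| = 6, |A ∩ B| = 3; needs |A ∖ B| = 2 — false.
(b) tray 2: |A| = 9, |A ∩ B| = 4; needs |A ∩ B| > 3 — true.
(c) tray 1: |A| = 5, |A ∩ B| = 2; needs |A ∩ B| > |A ∖ B| — false.
(d) tray 6: |A| = 8, |A ∩ B| = 5; needs |A ∖ B| = 2 — false.
(e) tray 5: |A| = 9, |A ∩ B| = 8; needs A ⊆ B, i.e. every element of A is in B (|A ∖ B| = 0) — false.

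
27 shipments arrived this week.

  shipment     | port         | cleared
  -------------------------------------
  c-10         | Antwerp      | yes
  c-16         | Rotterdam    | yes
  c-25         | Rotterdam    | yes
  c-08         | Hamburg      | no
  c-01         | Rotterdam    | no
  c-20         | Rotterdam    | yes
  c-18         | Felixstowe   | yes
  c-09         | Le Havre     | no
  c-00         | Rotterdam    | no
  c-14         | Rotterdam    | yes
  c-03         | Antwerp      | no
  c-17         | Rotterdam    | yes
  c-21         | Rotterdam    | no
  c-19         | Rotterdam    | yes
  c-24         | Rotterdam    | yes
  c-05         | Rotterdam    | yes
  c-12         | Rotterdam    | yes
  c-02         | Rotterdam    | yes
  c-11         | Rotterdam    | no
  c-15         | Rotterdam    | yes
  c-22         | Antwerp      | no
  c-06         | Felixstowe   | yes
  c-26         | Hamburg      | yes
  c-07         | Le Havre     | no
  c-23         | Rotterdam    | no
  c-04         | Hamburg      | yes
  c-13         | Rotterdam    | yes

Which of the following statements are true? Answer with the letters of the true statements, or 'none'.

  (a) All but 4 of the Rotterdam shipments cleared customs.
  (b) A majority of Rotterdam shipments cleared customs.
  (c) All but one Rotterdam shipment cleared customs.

(b)

|A| = 17, |A ∩ B| = 12, |A ∖ B| = 5.
(a) |A ∖ B| = 4: fails.
(b) |A ∩ B| > |A ∖ B|: holds.
(c) |A ∖ B| = 1: fails.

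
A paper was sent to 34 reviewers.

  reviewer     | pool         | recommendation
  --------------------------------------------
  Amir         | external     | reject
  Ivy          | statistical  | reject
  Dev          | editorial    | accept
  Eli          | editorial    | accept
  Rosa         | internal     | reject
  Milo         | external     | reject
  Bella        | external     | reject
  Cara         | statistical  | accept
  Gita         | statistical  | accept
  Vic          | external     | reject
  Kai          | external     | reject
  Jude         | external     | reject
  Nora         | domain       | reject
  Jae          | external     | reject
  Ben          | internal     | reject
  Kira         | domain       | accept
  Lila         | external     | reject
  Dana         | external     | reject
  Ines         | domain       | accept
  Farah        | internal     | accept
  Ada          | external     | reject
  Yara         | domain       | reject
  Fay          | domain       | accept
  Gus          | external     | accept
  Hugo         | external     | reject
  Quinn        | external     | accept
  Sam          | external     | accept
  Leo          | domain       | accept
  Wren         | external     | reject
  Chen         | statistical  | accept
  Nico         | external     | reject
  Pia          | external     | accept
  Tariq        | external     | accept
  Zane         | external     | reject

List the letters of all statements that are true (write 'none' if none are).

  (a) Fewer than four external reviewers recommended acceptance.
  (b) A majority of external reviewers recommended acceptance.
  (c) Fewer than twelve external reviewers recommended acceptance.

|A| = 19, |A ∩ B| = 5, |A ∖ B| = 14.
(a) |A ∩ B| < 4: fails.
(b) |A ∩ B| > |A ∖ B|: fails.
(c) |A ∩ B| < 12: holds.

(c)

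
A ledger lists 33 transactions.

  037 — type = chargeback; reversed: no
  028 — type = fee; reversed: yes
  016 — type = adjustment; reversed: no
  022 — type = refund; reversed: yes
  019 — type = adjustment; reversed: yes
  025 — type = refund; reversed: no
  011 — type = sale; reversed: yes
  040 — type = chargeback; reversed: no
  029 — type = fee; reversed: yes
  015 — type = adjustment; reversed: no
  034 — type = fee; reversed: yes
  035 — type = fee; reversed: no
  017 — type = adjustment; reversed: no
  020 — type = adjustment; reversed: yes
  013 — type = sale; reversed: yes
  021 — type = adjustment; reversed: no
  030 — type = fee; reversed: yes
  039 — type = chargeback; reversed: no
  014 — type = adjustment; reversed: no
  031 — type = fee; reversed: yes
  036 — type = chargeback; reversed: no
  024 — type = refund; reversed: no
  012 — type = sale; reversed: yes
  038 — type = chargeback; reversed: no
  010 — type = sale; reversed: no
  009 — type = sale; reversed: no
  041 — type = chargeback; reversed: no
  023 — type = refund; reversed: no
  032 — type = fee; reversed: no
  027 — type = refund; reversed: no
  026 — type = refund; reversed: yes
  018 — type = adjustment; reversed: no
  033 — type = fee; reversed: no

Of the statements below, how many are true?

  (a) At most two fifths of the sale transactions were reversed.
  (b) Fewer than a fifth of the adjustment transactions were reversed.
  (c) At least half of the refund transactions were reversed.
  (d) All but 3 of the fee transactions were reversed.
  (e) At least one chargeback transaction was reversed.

(a) sale: |A| = 5, |A ∩ B| = 3; needs |A ∩ B| / |A| ≤ 2/5 — false.
(b) adjustment: |A| = 8, |A ∩ B| = 2; needs |A ∩ B| / |A| < 1/5 — false.
(c) refund: |A| = 6, |A ∩ B| = 2; needs |A ∩ B| ≥ |A ∖ B| — false.
(d) fee: |A| = 8, |A ∩ B| = 5; needs |A ∖ B| = 3 — true.
(e) chargeback: |A| = 6, |A ∩ B| = 0; needs A ∩ B ≠ ∅ (|A ∩ B| ≥ 1) — false.

1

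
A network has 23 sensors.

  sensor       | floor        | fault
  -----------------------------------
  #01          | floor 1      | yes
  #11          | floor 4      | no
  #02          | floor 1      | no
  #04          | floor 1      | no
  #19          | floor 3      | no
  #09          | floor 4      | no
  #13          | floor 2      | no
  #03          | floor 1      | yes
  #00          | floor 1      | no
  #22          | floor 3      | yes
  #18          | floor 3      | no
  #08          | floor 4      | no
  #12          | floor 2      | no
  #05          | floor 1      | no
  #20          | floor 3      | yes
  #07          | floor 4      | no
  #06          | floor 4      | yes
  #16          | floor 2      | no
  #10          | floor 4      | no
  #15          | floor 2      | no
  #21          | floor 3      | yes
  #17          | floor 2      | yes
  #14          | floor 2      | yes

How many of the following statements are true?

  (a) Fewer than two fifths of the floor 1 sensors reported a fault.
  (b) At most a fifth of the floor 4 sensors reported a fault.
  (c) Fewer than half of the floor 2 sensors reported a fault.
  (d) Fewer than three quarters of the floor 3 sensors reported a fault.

4

(a) floor 1: |A| = 6, |A ∩ B| = 2; needs |A ∩ B| / |A| < 2/5 — true.
(b) floor 4: |A| = 6, |A ∩ B| = 1; needs |A ∩ B| / |A| ≤ 1/5 — true.
(c) floor 2: |A| = 6, |A ∩ B| = 2; needs |A ∩ B| < |A ∖ B| — true.
(d) floor 3: |A| = 5, |A ∩ B| = 3; needs |A ∩ B| / |A| < 3/4 — true.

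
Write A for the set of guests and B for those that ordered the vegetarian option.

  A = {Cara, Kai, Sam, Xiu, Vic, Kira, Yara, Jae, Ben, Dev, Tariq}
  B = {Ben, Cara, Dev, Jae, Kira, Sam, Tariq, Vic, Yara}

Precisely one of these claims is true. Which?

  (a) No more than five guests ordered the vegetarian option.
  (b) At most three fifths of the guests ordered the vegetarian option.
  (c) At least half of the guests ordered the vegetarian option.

|A| = 11, |A ∩ B| = 9, |A ∖ B| = 2.
(a) requires |A ∩ B| ≤ 5: false.
(b) requires |A ∩ B| / |A| ≤ 3/5: false.
(c) requires |A ∩ B| ≥ |A ∖ B|: true.

(c)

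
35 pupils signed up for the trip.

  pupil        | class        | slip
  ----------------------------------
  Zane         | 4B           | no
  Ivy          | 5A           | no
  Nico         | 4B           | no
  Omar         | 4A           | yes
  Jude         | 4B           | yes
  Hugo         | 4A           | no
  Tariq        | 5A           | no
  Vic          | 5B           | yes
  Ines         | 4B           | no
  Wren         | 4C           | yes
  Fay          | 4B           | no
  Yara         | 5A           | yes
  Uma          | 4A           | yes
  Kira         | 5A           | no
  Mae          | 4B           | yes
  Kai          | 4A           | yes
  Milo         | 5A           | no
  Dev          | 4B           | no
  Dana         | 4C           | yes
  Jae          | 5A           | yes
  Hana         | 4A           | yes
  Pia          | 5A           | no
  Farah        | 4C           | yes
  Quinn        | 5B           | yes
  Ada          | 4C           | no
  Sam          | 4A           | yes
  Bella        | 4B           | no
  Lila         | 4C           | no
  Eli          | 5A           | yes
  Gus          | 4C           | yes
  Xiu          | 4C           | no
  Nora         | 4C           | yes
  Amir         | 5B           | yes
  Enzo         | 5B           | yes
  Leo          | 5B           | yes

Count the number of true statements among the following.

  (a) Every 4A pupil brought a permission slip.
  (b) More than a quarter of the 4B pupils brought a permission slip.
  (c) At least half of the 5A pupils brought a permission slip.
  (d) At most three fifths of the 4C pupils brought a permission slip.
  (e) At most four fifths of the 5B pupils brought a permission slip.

(a) 4A: |A| = 6, |A ∩ B| = 5; needs A ⊆ B, i.e. every element of A is in B (|A ∖ B| = 0) — false.
(b) 4B: |A| = 8, |A ∩ B| = 2; needs |A ∩ B| / |A| > 1/4 — false.
(c) 5A: |A| = 8, |A ∩ B| = 3; needs |A ∩ B| ≥ |A ∖ B| — false.
(d) 4C: |A| = 8, |A ∩ B| = 5; needs |A ∩ B| / |A| ≤ 3/5 — false.
(e) 5B: |A| = 5, |A ∩ B| = 5; needs |A ∩ B| / |A| ≤ 4/5 — false.

0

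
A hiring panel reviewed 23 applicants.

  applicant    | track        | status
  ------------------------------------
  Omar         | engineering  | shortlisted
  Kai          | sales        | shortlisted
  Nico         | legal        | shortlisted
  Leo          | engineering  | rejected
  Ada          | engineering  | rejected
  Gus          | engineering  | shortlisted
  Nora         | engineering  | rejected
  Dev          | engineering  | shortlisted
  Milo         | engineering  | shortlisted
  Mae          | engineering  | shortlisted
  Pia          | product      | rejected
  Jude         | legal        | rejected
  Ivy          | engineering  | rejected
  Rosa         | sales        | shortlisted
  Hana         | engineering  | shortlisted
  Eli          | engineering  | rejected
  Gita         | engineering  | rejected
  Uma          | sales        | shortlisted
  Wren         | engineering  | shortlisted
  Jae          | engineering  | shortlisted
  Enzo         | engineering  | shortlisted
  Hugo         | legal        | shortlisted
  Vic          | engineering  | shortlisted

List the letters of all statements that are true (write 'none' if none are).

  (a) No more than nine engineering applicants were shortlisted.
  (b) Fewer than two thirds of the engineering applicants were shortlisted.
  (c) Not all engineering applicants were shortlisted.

|A| = 16, |A ∩ B| = 10, |A ∖ B| = 6.
(a) |A ∩ B| ≤ 9: fails.
(b) |A ∩ B| / |A| < 2/3: holds.
(c) A ⊄ B (|A ∖ B| ≥ 1): holds.

(b), (c)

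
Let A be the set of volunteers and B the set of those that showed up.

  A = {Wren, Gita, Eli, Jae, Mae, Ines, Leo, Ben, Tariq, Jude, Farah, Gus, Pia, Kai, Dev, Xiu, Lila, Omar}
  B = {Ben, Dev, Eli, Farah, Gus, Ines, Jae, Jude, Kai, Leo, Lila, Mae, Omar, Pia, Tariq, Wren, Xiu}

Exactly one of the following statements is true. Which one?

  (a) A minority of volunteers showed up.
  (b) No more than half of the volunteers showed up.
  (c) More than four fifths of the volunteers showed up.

(c)

|A| = 18, |A ∩ B| = 17, |A ∖ B| = 1.
(a) requires |A ∩ B| < |A ∖ B|: false.
(b) requires |A ∩ B| ≤ |A ∖ B|: false.
(c) requires |A ∩ B| / |A| > 4/5: true.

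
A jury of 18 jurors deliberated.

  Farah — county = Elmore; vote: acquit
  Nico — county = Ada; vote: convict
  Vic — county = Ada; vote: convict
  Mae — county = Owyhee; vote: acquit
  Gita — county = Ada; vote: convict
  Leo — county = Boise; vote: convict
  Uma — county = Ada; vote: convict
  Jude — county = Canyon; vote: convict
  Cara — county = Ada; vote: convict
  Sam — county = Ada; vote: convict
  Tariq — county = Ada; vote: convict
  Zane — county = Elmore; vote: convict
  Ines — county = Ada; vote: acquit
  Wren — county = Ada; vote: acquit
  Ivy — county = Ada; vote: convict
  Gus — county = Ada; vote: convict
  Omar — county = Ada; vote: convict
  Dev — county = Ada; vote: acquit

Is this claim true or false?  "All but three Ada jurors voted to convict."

True

The determiner here denotes the relation: |A ∖ B| = 3.
A (the restrictor) = {Nico, Vic, Gita, Uma, Cara, Sam, Tariq, Ines, Wren, Ivy, Gus, Omar, Dev}, |A| = 13.
A ∖ B = {Ines, Wren, Dev}, so |A ∖ B| = 3.
|A ∖ B| = 3, so the statement is true.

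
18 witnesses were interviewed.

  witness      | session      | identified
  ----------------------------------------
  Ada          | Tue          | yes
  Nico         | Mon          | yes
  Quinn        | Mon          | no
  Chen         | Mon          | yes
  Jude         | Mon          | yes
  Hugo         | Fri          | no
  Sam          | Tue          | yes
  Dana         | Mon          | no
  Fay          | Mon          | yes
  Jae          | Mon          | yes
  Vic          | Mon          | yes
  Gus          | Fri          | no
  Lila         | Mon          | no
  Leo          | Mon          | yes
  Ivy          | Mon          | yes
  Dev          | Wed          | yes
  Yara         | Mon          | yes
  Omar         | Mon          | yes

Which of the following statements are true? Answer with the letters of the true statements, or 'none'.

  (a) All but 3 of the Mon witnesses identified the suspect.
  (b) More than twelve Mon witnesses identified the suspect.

|A| = 13, |A ∩ B| = 10, |A ∖ B| = 3.
(a) |A ∖ B| = 3: holds.
(b) |A ∩ B| > 12: fails.

(a)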